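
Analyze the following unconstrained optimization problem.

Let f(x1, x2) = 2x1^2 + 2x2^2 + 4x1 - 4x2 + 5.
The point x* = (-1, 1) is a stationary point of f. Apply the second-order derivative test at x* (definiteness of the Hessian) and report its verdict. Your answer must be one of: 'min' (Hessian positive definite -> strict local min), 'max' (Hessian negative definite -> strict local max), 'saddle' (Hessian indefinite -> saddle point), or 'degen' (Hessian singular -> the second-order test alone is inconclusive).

Compute the Hessian H = grad^2 f:
  H = [[4, 0], [0, 4]]
Verify stationarity: grad f(x*) = H x* + g = (0, 0).
Eigenvalues of H: 4, 4.
Both eigenvalues > 0, so H is positive definite -> x* is a strict local min.

min


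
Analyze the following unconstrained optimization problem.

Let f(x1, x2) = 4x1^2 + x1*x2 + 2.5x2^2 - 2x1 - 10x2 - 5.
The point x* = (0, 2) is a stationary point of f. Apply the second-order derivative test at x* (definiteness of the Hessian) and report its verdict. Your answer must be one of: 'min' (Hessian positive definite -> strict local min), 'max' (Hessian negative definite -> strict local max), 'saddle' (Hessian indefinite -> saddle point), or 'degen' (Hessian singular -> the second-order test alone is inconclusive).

Compute the Hessian H = grad^2 f:
  H = [[8, 1], [1, 5]]
Verify stationarity: grad f(x*) = H x* + g = (0, 0).
Eigenvalues of H: 4.6972, 8.3028.
Both eigenvalues > 0, so H is positive definite -> x* is a strict local min.

min


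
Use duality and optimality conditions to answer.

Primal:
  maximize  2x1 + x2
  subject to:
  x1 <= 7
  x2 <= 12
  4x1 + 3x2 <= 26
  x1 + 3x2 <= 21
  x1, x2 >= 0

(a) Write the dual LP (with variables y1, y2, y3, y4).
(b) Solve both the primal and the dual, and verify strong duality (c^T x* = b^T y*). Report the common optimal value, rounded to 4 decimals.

The standard primal-dual pair for 'max c^T x s.t. A x <= b, x >= 0' is:
  Dual:  min b^T y  s.t.  A^T y >= c,  y >= 0.

So the dual LP is:
  minimize  7y1 + 12y2 + 26y3 + 21y4
  subject to:
    y1 + 4y3 + y4 >= 2
    y2 + 3y3 + 3y4 >= 1
    y1, y2, y3, y4 >= 0

Solving the primal: x* = (6.5, 0).
  primal value c^T x* = 13.
Solving the dual: y* = (0, 0, 0.5, 0).
  dual value b^T y* = 13.
Strong duality: c^T x* = b^T y*. Confirmed.

13


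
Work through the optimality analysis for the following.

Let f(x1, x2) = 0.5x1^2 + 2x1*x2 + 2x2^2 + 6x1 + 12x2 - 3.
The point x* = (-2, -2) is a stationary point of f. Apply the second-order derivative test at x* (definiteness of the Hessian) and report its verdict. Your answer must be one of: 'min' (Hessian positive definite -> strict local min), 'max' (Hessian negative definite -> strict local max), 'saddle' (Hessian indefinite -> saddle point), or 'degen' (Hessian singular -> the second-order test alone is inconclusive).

Compute the Hessian H = grad^2 f:
  H = [[1, 2], [2, 4]]
Verify stationarity: grad f(x*) = H x* + g = (0, 0).
Eigenvalues of H: 0, 5.
H has a zero eigenvalue (singular; positive semidefinite but not definite), so H is neither positive definite, negative definite, nor indefinite. The second-order test alone is inconclusive -> degen.
(Indeed, f is constant along the null direction of H through x*, so x* is not a strict local extremum.)

degen


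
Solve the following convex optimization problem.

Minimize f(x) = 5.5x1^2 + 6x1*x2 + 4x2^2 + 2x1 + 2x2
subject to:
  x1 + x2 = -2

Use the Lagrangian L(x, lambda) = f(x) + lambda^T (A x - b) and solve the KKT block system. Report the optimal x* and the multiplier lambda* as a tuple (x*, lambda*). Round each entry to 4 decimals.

Form the Lagrangian:
  L(x, lambda) = (1/2) x^T Q x + c^T x + lambda^T (A x - b)
Stationarity (grad_x L = 0): Q x + c + A^T lambda = 0.
Primal feasibility: A x = b.

This gives the KKT block system:
  [ Q   A^T ] [ x     ]   [-c ]
  [ A    0  ] [ lambda ] = [ b ]

Solving the linear system:
  x*      = (-0.5714, -1.4286)
  lambda* = (12.8571)
  f(x*)   = 10.8571

x* = (-0.5714, -1.4286), lambda* = (12.8571)


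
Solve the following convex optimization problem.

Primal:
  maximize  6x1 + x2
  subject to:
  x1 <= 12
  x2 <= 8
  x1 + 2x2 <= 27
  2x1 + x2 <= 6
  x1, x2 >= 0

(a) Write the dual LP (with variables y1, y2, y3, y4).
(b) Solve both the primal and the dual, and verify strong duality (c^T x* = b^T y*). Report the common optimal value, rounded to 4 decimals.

The standard primal-dual pair for 'max c^T x s.t. A x <= b, x >= 0' is:
  Dual:  min b^T y  s.t.  A^T y >= c,  y >= 0.

So the dual LP is:
  minimize  12y1 + 8y2 + 27y3 + 6y4
  subject to:
    y1 + y3 + 2y4 >= 6
    y2 + 2y3 + y4 >= 1
    y1, y2, y3, y4 >= 0

Solving the primal: x* = (3, 0).
  primal value c^T x* = 18.
Solving the dual: y* = (0, 0, 0, 3).
  dual value b^T y* = 18.
Strong duality: c^T x* = b^T y*. Confirmed.

18


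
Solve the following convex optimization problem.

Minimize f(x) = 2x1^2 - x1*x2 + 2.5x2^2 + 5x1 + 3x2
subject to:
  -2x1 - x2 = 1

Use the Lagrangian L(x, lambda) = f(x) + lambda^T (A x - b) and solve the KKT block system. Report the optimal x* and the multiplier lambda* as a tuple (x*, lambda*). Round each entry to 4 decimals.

Form the Lagrangian:
  L(x, lambda) = (1/2) x^T Q x + c^T x + lambda^T (A x - b)
Stationarity (grad_x L = 0): Q x + c + A^T lambda = 0.
Primal feasibility: A x = b.

This gives the KKT block system:
  [ Q   A^T ] [ x     ]   [-c ]
  [ A    0  ] [ lambda ] = [ b ]

Solving the linear system:
  x*      = (-0.3571, -0.2857)
  lambda* = (1.9286)
  f(x*)   = -2.2857

x* = (-0.3571, -0.2857), lambda* = (1.9286)


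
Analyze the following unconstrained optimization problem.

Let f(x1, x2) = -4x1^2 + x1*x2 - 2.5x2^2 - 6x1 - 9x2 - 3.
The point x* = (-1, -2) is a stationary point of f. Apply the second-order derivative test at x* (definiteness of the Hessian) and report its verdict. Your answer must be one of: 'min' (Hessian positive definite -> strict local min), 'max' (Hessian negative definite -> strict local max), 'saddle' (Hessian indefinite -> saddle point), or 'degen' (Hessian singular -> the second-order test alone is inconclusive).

Compute the Hessian H = grad^2 f:
  H = [[-8, 1], [1, -5]]
Verify stationarity: grad f(x*) = H x* + g = (0, 0).
Eigenvalues of H: -8.3028, -4.6972.
Both eigenvalues < 0, so H is negative definite -> x* is a strict local max.

max


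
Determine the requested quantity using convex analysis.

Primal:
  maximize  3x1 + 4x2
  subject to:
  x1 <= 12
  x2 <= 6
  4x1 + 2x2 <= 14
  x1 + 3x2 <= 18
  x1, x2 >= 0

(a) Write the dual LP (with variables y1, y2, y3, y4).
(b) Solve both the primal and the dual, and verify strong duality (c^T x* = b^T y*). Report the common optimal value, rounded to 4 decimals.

The standard primal-dual pair for 'max c^T x s.t. A x <= b, x >= 0' is:
  Dual:  min b^T y  s.t.  A^T y >= c,  y >= 0.

So the dual LP is:
  minimize  12y1 + 6y2 + 14y3 + 18y4
  subject to:
    y1 + 4y3 + y4 >= 3
    y2 + 2y3 + 3y4 >= 4
    y1, y2, y3, y4 >= 0

Solving the primal: x* = (0.6, 5.8).
  primal value c^T x* = 25.
Solving the dual: y* = (0, 0, 0.5, 1).
  dual value b^T y* = 25.
Strong duality: c^T x* = b^T y*. Confirmed.

25


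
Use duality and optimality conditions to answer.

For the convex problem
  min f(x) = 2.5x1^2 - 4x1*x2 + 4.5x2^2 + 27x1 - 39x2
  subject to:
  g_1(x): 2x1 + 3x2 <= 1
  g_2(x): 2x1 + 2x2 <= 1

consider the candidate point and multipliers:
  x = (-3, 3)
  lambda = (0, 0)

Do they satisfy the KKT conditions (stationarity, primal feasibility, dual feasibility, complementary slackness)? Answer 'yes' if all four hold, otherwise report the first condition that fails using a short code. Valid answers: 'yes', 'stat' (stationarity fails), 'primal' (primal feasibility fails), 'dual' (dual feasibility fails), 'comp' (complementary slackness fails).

Gradient of f: grad f(x) = Q x + c = (0, 0)
Constraint values g_i(x) = a_i^T x - b_i:
  g_1((-3, 3)) = 2
  g_2((-3, 3)) = -1
Stationarity residual: grad f(x) + sum_i lambda_i a_i = (0, 0)
  -> stationarity OK
Primal feasibility (all g_i <= 0): FAILS
Dual feasibility (all lambda_i >= 0): OK
Complementary slackness (lambda_i * g_i(x) = 0 for all i): OK

Verdict: the first failing condition is primal_feasibility -> primal.

primal


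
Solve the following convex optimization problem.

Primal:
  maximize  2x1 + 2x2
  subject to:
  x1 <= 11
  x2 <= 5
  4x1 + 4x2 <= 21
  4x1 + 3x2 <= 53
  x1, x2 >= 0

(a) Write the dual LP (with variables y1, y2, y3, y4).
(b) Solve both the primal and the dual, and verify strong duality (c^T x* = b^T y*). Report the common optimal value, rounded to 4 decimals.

The standard primal-dual pair for 'max c^T x s.t. A x <= b, x >= 0' is:
  Dual:  min b^T y  s.t.  A^T y >= c,  y >= 0.

So the dual LP is:
  minimize  11y1 + 5y2 + 21y3 + 53y4
  subject to:
    y1 + 4y3 + 4y4 >= 2
    y2 + 4y3 + 3y4 >= 2
    y1, y2, y3, y4 >= 0

Solving the primal: x* = (5.25, 0).
  primal value c^T x* = 10.5.
Solving the dual: y* = (0, 0, 0.5, 0).
  dual value b^T y* = 10.5.
Strong duality: c^T x* = b^T y*. Confirmed.

10.5


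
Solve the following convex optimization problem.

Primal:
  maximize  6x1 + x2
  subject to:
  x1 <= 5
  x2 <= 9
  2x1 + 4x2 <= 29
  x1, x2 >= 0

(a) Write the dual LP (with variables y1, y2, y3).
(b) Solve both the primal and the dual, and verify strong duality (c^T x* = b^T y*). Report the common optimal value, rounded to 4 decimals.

The standard primal-dual pair for 'max c^T x s.t. A x <= b, x >= 0' is:
  Dual:  min b^T y  s.t.  A^T y >= c,  y >= 0.

So the dual LP is:
  minimize  5y1 + 9y2 + 29y3
  subject to:
    y1 + 2y3 >= 6
    y2 + 4y3 >= 1
    y1, y2, y3 >= 0

Solving the primal: x* = (5, 4.75).
  primal value c^T x* = 34.75.
Solving the dual: y* = (5.5, 0, 0.25).
  dual value b^T y* = 34.75.
Strong duality: c^T x* = b^T y*. Confirmed.

34.75


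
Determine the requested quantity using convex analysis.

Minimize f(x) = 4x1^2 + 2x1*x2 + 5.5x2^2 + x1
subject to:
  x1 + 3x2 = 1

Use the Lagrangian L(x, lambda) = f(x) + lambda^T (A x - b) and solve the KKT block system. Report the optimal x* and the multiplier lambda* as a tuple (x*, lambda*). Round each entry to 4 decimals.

Form the Lagrangian:
  L(x, lambda) = (1/2) x^T Q x + c^T x + lambda^T (A x - b)
Stationarity (grad_x L = 0): Q x + c + A^T lambda = 0.
Primal feasibility: A x = b.

This gives the KKT block system:
  [ Q   A^T ] [ x     ]   [-c ]
  [ A    0  ] [ lambda ] = [ b ]

Solving the linear system:
  x*      = (-0.0563, 0.3521)
  lambda* = (-1.2535)
  f(x*)   = 0.5986

x* = (-0.0563, 0.3521), lambda* = (-1.2535)


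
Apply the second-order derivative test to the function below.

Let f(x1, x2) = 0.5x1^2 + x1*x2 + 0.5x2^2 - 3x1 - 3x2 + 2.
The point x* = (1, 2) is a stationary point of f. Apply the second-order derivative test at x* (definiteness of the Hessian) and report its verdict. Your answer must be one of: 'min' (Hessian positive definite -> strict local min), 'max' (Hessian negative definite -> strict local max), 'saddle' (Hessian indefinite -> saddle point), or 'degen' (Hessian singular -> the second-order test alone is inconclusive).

Compute the Hessian H = grad^2 f:
  H = [[1, 1], [1, 1]]
Verify stationarity: grad f(x*) = H x* + g = (0, 0).
Eigenvalues of H: 0, 2.
H has a zero eigenvalue (singular; positive semidefinite but not definite), so H is neither positive definite, negative definite, nor indefinite. The second-order test alone is inconclusive -> degen.
(Indeed, f is constant along the null direction of H through x*, so x* is not a strict local extremum.)

degen


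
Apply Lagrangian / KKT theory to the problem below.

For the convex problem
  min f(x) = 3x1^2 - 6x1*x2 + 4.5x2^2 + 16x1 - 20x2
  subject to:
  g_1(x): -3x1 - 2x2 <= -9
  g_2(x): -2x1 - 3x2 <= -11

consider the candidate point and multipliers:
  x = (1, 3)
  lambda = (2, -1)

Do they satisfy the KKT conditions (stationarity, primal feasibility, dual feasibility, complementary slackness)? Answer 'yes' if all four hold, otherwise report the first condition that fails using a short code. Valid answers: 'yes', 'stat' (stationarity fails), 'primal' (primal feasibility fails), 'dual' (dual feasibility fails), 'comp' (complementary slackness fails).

Gradient of f: grad f(x) = Q x + c = (4, 1)
Constraint values g_i(x) = a_i^T x - b_i:
  g_1((1, 3)) = 0
  g_2((1, 3)) = 0
Stationarity residual: grad f(x) + sum_i lambda_i a_i = (0, 0)
  -> stationarity OK
Primal feasibility (all g_i <= 0): OK
Dual feasibility (all lambda_i >= 0): FAILS
Complementary slackness (lambda_i * g_i(x) = 0 for all i): OK

Verdict: the first failing condition is dual_feasibility -> dual.

dual


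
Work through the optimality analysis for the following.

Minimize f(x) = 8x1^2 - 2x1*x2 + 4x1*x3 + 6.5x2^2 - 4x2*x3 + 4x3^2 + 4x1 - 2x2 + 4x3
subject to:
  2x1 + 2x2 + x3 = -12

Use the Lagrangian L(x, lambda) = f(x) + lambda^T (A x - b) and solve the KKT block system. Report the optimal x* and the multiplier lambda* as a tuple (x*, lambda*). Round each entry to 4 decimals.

Form the Lagrangian:
  L(x, lambda) = (1/2) x^T Q x + c^T x + lambda^T (A x - b)
Stationarity (grad_x L = 0): Q x + c + A^T lambda = 0.
Primal feasibility: A x = b.

This gives the KKT block system:
  [ Q   A^T ] [ x     ]   [-c ]
  [ A    0  ] [ lambda ] = [ b ]

Solving the linear system:
  x*      = (-1.5589, -3.0038, -2.8745)
  lambda* = (13.2167)
  f(x*)   = 73.4373

x* = (-1.5589, -3.0038, -2.8745), lambda* = (13.2167)


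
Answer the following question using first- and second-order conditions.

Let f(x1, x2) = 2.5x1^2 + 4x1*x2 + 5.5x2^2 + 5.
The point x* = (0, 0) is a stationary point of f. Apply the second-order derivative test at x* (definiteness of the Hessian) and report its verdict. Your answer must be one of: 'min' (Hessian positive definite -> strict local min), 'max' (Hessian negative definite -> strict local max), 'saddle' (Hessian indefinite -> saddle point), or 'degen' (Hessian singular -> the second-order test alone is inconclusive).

Compute the Hessian H = grad^2 f:
  H = [[5, 4], [4, 11]]
Verify stationarity: grad f(x*) = H x* + g = (0, 0).
Eigenvalues of H: 3, 13.
Both eigenvalues > 0, so H is positive definite -> x* is a strict local min.

min


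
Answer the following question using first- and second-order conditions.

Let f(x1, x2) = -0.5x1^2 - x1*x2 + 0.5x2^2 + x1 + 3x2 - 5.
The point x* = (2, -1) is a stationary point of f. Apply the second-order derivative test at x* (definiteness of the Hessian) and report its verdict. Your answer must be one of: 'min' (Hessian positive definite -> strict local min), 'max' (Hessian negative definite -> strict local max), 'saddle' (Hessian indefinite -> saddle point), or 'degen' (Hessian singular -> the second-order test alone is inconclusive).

Compute the Hessian H = grad^2 f:
  H = [[-1, -1], [-1, 1]]
Verify stationarity: grad f(x*) = H x* + g = (0, 0).
Eigenvalues of H: -1.4142, 1.4142.
Eigenvalues have mixed signs, so H is indefinite -> x* is a saddle point.

saddle


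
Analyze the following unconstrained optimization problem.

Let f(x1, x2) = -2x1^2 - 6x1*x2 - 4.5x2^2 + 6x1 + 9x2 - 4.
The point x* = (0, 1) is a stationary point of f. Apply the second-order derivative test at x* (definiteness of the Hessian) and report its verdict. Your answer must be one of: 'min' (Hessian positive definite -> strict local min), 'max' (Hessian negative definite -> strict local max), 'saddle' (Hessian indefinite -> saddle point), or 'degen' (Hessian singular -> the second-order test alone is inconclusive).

Compute the Hessian H = grad^2 f:
  H = [[-4, -6], [-6, -9]]
Verify stationarity: grad f(x*) = H x* + g = (0, 0).
Eigenvalues of H: -13, 0.
H has a zero eigenvalue (singular; negative semidefinite but not definite), so H is neither positive definite, negative definite, nor indefinite. The second-order test alone is inconclusive -> degen.
(Indeed, f is constant along the null direction of H through x*, so x* is not a strict local extremum.)

degen


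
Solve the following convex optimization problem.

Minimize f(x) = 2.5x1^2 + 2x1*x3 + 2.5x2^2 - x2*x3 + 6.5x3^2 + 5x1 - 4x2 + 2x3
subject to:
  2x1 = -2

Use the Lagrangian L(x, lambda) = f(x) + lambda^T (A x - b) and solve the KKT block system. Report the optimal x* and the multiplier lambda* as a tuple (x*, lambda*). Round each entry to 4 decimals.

Form the Lagrangian:
  L(x, lambda) = (1/2) x^T Q x + c^T x + lambda^T (A x - b)
Stationarity (grad_x L = 0): Q x + c + A^T lambda = 0.
Primal feasibility: A x = b.

This gives the KKT block system:
  [ Q   A^T ] [ x     ]   [-c ]
  [ A    0  ] [ lambda ] = [ b ]

Solving the linear system:
  x*      = (-1, 0.8125, 0.0625)
  lambda* = (-0.0625)
  f(x*)   = -4.125

x* = (-1, 0.8125, 0.0625), lambda* = (-0.0625)


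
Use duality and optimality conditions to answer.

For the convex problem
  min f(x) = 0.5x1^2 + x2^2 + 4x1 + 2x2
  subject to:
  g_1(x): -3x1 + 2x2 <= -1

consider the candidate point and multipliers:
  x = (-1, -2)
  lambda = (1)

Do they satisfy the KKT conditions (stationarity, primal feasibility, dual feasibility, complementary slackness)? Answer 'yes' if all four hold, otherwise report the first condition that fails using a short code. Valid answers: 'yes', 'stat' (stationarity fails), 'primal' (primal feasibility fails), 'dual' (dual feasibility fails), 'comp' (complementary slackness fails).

Gradient of f: grad f(x) = Q x + c = (3, -2)
Constraint values g_i(x) = a_i^T x - b_i:
  g_1((-1, -2)) = 0
Stationarity residual: grad f(x) + sum_i lambda_i a_i = (0, 0)
  -> stationarity OK
Primal feasibility (all g_i <= 0): OK
Dual feasibility (all lambda_i >= 0): OK
Complementary slackness (lambda_i * g_i(x) = 0 for all i): OK

Verdict: yes, KKT holds.

yes


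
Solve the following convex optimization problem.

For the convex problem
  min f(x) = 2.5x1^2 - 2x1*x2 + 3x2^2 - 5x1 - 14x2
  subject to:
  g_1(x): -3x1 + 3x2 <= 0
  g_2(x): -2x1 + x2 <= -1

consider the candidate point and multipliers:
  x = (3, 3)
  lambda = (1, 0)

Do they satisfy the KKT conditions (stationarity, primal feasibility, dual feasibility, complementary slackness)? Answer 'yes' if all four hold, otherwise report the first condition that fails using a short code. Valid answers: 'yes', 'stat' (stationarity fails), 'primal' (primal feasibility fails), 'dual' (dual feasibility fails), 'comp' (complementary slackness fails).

Gradient of f: grad f(x) = Q x + c = (4, -2)
Constraint values g_i(x) = a_i^T x - b_i:
  g_1((3, 3)) = 0
  g_2((3, 3)) = -2
Stationarity residual: grad f(x) + sum_i lambda_i a_i = (1, 1)
  -> stationarity FAILS
Primal feasibility (all g_i <= 0): OK
Dual feasibility (all lambda_i >= 0): OK
Complementary slackness (lambda_i * g_i(x) = 0 for all i): OK

Verdict: the first failing condition is stationarity -> stat.

stat


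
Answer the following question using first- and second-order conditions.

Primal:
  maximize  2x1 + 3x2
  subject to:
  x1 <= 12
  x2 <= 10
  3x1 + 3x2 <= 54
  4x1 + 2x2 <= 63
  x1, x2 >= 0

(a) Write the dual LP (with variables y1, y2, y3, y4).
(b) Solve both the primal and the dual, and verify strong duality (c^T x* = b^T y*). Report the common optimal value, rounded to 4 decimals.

The standard primal-dual pair for 'max c^T x s.t. A x <= b, x >= 0' is:
  Dual:  min b^T y  s.t.  A^T y >= c,  y >= 0.

So the dual LP is:
  minimize  12y1 + 10y2 + 54y3 + 63y4
  subject to:
    y1 + 3y3 + 4y4 >= 2
    y2 + 3y3 + 2y4 >= 3
    y1, y2, y3, y4 >= 0

Solving the primal: x* = (8, 10).
  primal value c^T x* = 46.
Solving the dual: y* = (0, 1, 0.6667, 0).
  dual value b^T y* = 46.
Strong duality: c^T x* = b^T y*. Confirmed.

46


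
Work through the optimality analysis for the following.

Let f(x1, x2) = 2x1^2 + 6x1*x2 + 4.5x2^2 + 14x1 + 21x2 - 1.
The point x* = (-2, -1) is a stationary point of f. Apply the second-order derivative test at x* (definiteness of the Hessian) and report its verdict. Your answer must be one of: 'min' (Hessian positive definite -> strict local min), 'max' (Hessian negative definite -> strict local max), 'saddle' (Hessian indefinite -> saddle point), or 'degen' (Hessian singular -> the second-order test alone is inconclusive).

Compute the Hessian H = grad^2 f:
  H = [[4, 6], [6, 9]]
Verify stationarity: grad f(x*) = H x* + g = (0, 0).
Eigenvalues of H: 0, 13.
H has a zero eigenvalue (singular; positive semidefinite but not definite), so H is neither positive definite, negative definite, nor indefinite. The second-order test alone is inconclusive -> degen.
(Indeed, f is constant along the null direction of H through x*, so x* is not a strict local extremum.)

degen


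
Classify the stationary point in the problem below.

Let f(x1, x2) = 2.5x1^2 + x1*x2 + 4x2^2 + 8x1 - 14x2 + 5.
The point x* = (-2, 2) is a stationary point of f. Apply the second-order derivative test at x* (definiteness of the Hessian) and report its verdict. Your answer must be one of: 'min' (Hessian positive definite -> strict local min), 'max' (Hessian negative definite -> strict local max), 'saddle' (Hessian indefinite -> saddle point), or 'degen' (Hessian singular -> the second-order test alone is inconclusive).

Compute the Hessian H = grad^2 f:
  H = [[5, 1], [1, 8]]
Verify stationarity: grad f(x*) = H x* + g = (0, 0).
Eigenvalues of H: 4.6972, 8.3028.
Both eigenvalues > 0, so H is positive definite -> x* is a strict local min.

min


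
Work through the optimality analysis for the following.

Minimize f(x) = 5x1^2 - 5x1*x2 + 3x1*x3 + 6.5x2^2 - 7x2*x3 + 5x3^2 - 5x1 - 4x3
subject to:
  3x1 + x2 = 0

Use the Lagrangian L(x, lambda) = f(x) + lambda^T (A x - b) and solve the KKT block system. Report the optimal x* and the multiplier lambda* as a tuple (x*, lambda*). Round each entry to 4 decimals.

Form the Lagrangian:
  L(x, lambda) = (1/2) x^T Q x + c^T x + lambda^T (A x - b)
Stationarity (grad_x L = 0): Q x + c + A^T lambda = 0.
Primal feasibility: A x = b.

This gives the KKT block system:
  [ Q   A^T ] [ x     ]   [-c ]
  [ A    0  ] [ lambda ] = [ b ]

Solving the linear system:
  x*      = (-0.0463, 0.1388, 0.5111)
  lambda* = (1.5412)
  f(x*)   = -0.9064

x* = (-0.0463, 0.1388, 0.5111), lambda* = (1.5412)


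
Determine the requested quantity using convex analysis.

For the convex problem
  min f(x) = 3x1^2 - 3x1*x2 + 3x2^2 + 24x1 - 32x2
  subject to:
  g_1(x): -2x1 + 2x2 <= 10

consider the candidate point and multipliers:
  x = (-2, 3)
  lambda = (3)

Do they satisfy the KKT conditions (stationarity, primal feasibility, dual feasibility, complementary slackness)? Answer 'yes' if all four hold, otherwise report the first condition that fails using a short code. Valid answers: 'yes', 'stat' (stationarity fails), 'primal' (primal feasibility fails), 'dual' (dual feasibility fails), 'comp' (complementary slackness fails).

Gradient of f: grad f(x) = Q x + c = (3, -8)
Constraint values g_i(x) = a_i^T x - b_i:
  g_1((-2, 3)) = 0
Stationarity residual: grad f(x) + sum_i lambda_i a_i = (-3, -2)
  -> stationarity FAILS
Primal feasibility (all g_i <= 0): OK
Dual feasibility (all lambda_i >= 0): OK
Complementary slackness (lambda_i * g_i(x) = 0 for all i): OK

Verdict: the first failing condition is stationarity -> stat.

stat


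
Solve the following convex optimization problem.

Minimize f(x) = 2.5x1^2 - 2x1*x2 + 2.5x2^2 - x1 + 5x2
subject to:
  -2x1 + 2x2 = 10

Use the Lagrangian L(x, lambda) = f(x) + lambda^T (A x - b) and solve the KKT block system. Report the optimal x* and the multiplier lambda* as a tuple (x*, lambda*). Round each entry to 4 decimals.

Form the Lagrangian:
  L(x, lambda) = (1/2) x^T Q x + c^T x + lambda^T (A x - b)
Stationarity (grad_x L = 0): Q x + c + A^T lambda = 0.
Primal feasibility: A x = b.

This gives the KKT block system:
  [ Q   A^T ] [ x     ]   [-c ]
  [ A    0  ] [ lambda ] = [ b ]

Solving the linear system:
  x*      = (-3.1667, 1.8333)
  lambda* = (-10.25)
  f(x*)   = 57.4167

x* = (-3.1667, 1.8333), lambda* = (-10.25)


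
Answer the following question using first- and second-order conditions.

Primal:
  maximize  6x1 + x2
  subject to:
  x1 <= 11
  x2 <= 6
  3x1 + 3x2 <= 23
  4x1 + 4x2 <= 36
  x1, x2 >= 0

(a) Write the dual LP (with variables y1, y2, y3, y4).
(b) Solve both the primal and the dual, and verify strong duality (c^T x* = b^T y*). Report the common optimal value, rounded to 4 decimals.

The standard primal-dual pair for 'max c^T x s.t. A x <= b, x >= 0' is:
  Dual:  min b^T y  s.t.  A^T y >= c,  y >= 0.

So the dual LP is:
  minimize  11y1 + 6y2 + 23y3 + 36y4
  subject to:
    y1 + 3y3 + 4y4 >= 6
    y2 + 3y3 + 4y4 >= 1
    y1, y2, y3, y4 >= 0

Solving the primal: x* = (7.6667, 0).
  primal value c^T x* = 46.
Solving the dual: y* = (0, 0, 2, 0).
  dual value b^T y* = 46.
Strong duality: c^T x* = b^T y*. Confirmed.

46


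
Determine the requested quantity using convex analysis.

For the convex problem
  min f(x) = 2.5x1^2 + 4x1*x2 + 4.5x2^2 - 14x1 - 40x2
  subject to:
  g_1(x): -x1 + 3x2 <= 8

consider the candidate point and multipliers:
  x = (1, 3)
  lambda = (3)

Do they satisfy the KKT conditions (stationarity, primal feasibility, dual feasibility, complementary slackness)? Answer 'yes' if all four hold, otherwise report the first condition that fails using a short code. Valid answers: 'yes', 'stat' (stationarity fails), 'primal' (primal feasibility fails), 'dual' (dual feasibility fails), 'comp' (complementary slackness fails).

Gradient of f: grad f(x) = Q x + c = (3, -9)
Constraint values g_i(x) = a_i^T x - b_i:
  g_1((1, 3)) = 0
Stationarity residual: grad f(x) + sum_i lambda_i a_i = (0, 0)
  -> stationarity OK
Primal feasibility (all g_i <= 0): OK
Dual feasibility (all lambda_i >= 0): OK
Complementary slackness (lambda_i * g_i(x) = 0 for all i): OK

Verdict: yes, KKT holds.

yes


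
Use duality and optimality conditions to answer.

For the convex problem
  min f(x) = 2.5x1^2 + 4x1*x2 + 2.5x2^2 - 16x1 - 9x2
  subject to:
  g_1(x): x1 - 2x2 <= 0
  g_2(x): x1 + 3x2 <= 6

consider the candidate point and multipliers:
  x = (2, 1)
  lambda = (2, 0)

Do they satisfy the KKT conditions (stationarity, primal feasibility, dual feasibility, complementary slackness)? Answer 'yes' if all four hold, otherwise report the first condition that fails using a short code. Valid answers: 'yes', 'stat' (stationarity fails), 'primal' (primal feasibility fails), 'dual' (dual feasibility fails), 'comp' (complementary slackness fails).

Gradient of f: grad f(x) = Q x + c = (-2, 4)
Constraint values g_i(x) = a_i^T x - b_i:
  g_1((2, 1)) = 0
  g_2((2, 1)) = -1
Stationarity residual: grad f(x) + sum_i lambda_i a_i = (0, 0)
  -> stationarity OK
Primal feasibility (all g_i <= 0): OK
Dual feasibility (all lambda_i >= 0): OK
Complementary slackness (lambda_i * g_i(x) = 0 for all i): OK

Verdict: yes, KKT holds.

yes


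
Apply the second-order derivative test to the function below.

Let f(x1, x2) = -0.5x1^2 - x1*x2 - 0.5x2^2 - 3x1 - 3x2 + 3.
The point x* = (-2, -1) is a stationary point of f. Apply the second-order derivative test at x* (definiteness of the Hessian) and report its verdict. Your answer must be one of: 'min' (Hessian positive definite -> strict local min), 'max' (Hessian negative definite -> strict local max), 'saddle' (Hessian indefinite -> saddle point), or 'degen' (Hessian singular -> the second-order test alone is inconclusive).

Compute the Hessian H = grad^2 f:
  H = [[-1, -1], [-1, -1]]
Verify stationarity: grad f(x*) = H x* + g = (0, 0).
Eigenvalues of H: -2, 0.
H has a zero eigenvalue (singular; negative semidefinite but not definite), so H is neither positive definite, negative definite, nor indefinite. The second-order test alone is inconclusive -> degen.
(Indeed, f is constant along the null direction of H through x*, so x* is not a strict local extremum.)

degen


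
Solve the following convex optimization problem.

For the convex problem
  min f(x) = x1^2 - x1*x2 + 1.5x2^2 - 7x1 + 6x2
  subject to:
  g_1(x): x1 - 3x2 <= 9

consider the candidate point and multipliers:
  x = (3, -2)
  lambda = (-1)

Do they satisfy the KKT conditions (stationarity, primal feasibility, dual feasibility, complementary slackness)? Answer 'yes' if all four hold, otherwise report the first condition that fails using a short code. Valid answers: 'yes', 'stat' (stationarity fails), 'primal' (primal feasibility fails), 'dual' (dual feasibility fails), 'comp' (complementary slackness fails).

Gradient of f: grad f(x) = Q x + c = (1, -3)
Constraint values g_i(x) = a_i^T x - b_i:
  g_1((3, -2)) = 0
Stationarity residual: grad f(x) + sum_i lambda_i a_i = (0, 0)
  -> stationarity OK
Primal feasibility (all g_i <= 0): OK
Dual feasibility (all lambda_i >= 0): FAILS
Complementary slackness (lambda_i * g_i(x) = 0 for all i): OK

Verdict: the first failing condition is dual_feasibility -> dual.

dual


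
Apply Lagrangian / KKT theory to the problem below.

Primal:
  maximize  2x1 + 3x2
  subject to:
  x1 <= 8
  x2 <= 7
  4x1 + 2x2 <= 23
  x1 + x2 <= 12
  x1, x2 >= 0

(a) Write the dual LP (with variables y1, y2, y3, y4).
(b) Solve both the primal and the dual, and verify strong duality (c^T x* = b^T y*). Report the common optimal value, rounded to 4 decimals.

The standard primal-dual pair for 'max c^T x s.t. A x <= b, x >= 0' is:
  Dual:  min b^T y  s.t.  A^T y >= c,  y >= 0.

So the dual LP is:
  minimize  8y1 + 7y2 + 23y3 + 12y4
  subject to:
    y1 + 4y3 + y4 >= 2
    y2 + 2y3 + y4 >= 3
    y1, y2, y3, y4 >= 0

Solving the primal: x* = (2.25, 7).
  primal value c^T x* = 25.5.
Solving the dual: y* = (0, 2, 0.5, 0).
  dual value b^T y* = 25.5.
Strong duality: c^T x* = b^T y*. Confirmed.

25.5


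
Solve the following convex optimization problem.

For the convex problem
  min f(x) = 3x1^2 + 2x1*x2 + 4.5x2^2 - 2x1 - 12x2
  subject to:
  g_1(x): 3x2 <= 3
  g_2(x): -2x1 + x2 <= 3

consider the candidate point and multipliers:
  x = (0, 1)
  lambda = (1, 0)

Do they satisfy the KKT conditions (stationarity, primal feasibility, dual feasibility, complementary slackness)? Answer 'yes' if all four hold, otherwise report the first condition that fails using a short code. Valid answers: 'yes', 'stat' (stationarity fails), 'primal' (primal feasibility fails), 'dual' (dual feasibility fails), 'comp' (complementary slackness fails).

Gradient of f: grad f(x) = Q x + c = (0, -3)
Constraint values g_i(x) = a_i^T x - b_i:
  g_1((0, 1)) = 0
  g_2((0, 1)) = -2
Stationarity residual: grad f(x) + sum_i lambda_i a_i = (0, 0)
  -> stationarity OK
Primal feasibility (all g_i <= 0): OK
Dual feasibility (all lambda_i >= 0): OK
Complementary slackness (lambda_i * g_i(x) = 0 for all i): OK

Verdict: yes, KKT holds.

yes


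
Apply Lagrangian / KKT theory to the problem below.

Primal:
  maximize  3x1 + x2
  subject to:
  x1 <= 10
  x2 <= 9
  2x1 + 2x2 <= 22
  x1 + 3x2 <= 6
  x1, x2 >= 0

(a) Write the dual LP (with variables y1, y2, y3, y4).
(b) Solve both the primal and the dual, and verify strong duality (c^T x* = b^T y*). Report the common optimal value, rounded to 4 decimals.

The standard primal-dual pair for 'max c^T x s.t. A x <= b, x >= 0' is:
  Dual:  min b^T y  s.t.  A^T y >= c,  y >= 0.

So the dual LP is:
  minimize  10y1 + 9y2 + 22y3 + 6y4
  subject to:
    y1 + 2y3 + y4 >= 3
    y2 + 2y3 + 3y4 >= 1
    y1, y2, y3, y4 >= 0

Solving the primal: x* = (6, 0).
  primal value c^T x* = 18.
Solving the dual: y* = (0, 0, 0, 3).
  dual value b^T y* = 18.
Strong duality: c^T x* = b^T y*. Confirmed.

18


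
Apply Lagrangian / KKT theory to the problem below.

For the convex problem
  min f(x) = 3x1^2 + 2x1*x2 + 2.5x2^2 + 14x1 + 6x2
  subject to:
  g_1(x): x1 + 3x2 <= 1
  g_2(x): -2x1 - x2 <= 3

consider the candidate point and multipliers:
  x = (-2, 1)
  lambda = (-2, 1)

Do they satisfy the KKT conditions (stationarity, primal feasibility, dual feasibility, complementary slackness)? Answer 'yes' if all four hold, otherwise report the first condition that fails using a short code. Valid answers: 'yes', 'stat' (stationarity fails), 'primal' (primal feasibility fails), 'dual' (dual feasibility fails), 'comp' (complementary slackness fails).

Gradient of f: grad f(x) = Q x + c = (4, 7)
Constraint values g_i(x) = a_i^T x - b_i:
  g_1((-2, 1)) = 0
  g_2((-2, 1)) = 0
Stationarity residual: grad f(x) + sum_i lambda_i a_i = (0, 0)
  -> stationarity OK
Primal feasibility (all g_i <= 0): OK
Dual feasibility (all lambda_i >= 0): FAILS
Complementary slackness (lambda_i * g_i(x) = 0 for all i): OK

Verdict: the first failing condition is dual_feasibility -> dual.

dual


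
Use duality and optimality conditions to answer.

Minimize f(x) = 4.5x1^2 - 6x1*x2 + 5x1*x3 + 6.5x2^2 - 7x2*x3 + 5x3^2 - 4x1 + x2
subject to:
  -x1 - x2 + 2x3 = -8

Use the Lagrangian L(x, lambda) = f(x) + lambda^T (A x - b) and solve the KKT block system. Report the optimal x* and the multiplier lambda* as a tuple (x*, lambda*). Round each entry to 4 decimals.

Form the Lagrangian:
  L(x, lambda) = (1/2) x^T Q x + c^T x + lambda^T (A x - b)
Stationarity (grad_x L = 0): Q x + c + A^T lambda = 0.
Primal feasibility: A x = b.

This gives the KKT block system:
  [ Q   A^T ] [ x     ]   [-c ]
  [ A    0  ] [ lambda ] = [ b ]

Solving the linear system:
  x*      = (2.7792, 0.4125, -2.4042)
  lambda* = (6.5167)
  f(x*)   = 20.7146

x* = (2.7792, 0.4125, -2.4042), lambda* = (6.5167)


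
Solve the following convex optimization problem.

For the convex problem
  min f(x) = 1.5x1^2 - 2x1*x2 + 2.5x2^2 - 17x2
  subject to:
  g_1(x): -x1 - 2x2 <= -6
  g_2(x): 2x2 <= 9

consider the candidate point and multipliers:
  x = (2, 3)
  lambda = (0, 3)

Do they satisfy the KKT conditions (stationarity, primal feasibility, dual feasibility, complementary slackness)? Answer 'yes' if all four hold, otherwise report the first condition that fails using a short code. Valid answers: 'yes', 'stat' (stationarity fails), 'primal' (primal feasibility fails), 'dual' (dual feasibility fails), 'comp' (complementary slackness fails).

Gradient of f: grad f(x) = Q x + c = (0, -6)
Constraint values g_i(x) = a_i^T x - b_i:
  g_1((2, 3)) = -2
  g_2((2, 3)) = -3
Stationarity residual: grad f(x) + sum_i lambda_i a_i = (0, 0)
  -> stationarity OK
Primal feasibility (all g_i <= 0): OK
Dual feasibility (all lambda_i >= 0): OK
Complementary slackness (lambda_i * g_i(x) = 0 for all i): FAILS

Verdict: the first failing condition is complementary_slackness -> comp.

comp


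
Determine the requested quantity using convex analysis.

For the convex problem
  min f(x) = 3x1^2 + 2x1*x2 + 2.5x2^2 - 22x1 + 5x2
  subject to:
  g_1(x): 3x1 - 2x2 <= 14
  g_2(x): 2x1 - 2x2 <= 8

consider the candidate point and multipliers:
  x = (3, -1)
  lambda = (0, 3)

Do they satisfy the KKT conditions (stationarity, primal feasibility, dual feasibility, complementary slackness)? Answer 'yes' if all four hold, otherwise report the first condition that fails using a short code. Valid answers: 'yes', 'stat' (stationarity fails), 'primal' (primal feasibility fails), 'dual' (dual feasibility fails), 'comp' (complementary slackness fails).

Gradient of f: grad f(x) = Q x + c = (-6, 6)
Constraint values g_i(x) = a_i^T x - b_i:
  g_1((3, -1)) = -3
  g_2((3, -1)) = 0
Stationarity residual: grad f(x) + sum_i lambda_i a_i = (0, 0)
  -> stationarity OK
Primal feasibility (all g_i <= 0): OK
Dual feasibility (all lambda_i >= 0): OK
Complementary slackness (lambda_i * g_i(x) = 0 for all i): OK

Verdict: yes, KKT holds.

yes


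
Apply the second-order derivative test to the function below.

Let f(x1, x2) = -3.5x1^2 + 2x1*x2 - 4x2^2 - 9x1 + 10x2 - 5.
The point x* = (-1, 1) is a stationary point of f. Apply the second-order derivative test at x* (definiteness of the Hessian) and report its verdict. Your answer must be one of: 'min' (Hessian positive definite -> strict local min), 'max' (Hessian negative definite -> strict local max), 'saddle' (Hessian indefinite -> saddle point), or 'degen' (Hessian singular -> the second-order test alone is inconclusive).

Compute the Hessian H = grad^2 f:
  H = [[-7, 2], [2, -8]]
Verify stationarity: grad f(x*) = H x* + g = (0, 0).
Eigenvalues of H: -9.5616, -5.4384.
Both eigenvalues < 0, so H is negative definite -> x* is a strict local max.

max


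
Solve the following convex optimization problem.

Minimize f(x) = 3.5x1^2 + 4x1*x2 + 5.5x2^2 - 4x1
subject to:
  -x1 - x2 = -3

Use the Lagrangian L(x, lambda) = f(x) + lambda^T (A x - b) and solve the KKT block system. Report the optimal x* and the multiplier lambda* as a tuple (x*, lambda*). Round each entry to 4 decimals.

Form the Lagrangian:
  L(x, lambda) = (1/2) x^T Q x + c^T x + lambda^T (A x - b)
Stationarity (grad_x L = 0): Q x + c + A^T lambda = 0.
Primal feasibility: A x = b.

This gives the KKT block system:
  [ Q   A^T ] [ x     ]   [-c ]
  [ A    0  ] [ lambda ] = [ b ]

Solving the linear system:
  x*      = (2.5, 0.5)
  lambda* = (15.5)
  f(x*)   = 18.25

x* = (2.5, 0.5), lambda* = (15.5)


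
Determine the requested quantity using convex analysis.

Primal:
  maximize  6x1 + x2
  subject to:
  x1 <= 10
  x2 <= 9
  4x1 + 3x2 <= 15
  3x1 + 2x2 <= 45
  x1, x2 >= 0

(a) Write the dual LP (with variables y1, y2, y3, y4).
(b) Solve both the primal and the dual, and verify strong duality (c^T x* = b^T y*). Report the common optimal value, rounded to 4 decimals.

The standard primal-dual pair for 'max c^T x s.t. A x <= b, x >= 0' is:
  Dual:  min b^T y  s.t.  A^T y >= c,  y >= 0.

So the dual LP is:
  minimize  10y1 + 9y2 + 15y3 + 45y4
  subject to:
    y1 + 4y3 + 3y4 >= 6
    y2 + 3y3 + 2y4 >= 1
    y1, y2, y3, y4 >= 0

Solving the primal: x* = (3.75, 0).
  primal value c^T x* = 22.5.
Solving the dual: y* = (0, 0, 1.5, 0).
  dual value b^T y* = 22.5.
Strong duality: c^T x* = b^T y*. Confirmed.

22.5


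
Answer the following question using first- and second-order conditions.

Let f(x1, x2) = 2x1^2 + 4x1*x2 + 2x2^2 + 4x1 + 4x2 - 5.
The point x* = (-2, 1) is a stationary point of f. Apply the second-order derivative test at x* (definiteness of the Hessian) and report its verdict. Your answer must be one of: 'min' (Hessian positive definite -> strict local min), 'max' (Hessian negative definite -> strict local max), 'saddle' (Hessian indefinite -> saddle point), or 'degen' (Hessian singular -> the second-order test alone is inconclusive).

Compute the Hessian H = grad^2 f:
  H = [[4, 4], [4, 4]]
Verify stationarity: grad f(x*) = H x* + g = (0, 0).
Eigenvalues of H: 0, 8.
H has a zero eigenvalue (singular; positive semidefinite but not definite), so H is neither positive definite, negative definite, nor indefinite. The second-order test alone is inconclusive -> degen.
(Indeed, f is constant along the null direction of H through x*, so x* is not a strict local extremum.)

degen


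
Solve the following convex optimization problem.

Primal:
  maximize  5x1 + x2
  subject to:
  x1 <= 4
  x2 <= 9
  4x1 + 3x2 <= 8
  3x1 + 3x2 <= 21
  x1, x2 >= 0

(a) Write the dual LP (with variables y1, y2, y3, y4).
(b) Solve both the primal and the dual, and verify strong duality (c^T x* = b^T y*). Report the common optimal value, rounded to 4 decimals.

The standard primal-dual pair for 'max c^T x s.t. A x <= b, x >= 0' is:
  Dual:  min b^T y  s.t.  A^T y >= c,  y >= 0.

So the dual LP is:
  minimize  4y1 + 9y2 + 8y3 + 21y4
  subject to:
    y1 + 4y3 + 3y4 >= 5
    y2 + 3y3 + 3y4 >= 1
    y1, y2, y3, y4 >= 0

Solving the primal: x* = (2, 0).
  primal value c^T x* = 10.
Solving the dual: y* = (0, 0, 1.25, 0).
  dual value b^T y* = 10.
Strong duality: c^T x* = b^T y*. Confirmed.

10


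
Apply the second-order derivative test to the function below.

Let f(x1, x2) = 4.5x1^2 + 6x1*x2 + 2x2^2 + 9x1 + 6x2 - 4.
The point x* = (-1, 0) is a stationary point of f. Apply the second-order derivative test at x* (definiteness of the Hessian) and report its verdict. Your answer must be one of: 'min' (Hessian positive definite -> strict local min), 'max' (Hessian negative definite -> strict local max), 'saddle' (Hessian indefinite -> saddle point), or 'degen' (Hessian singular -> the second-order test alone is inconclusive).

Compute the Hessian H = grad^2 f:
  H = [[9, 6], [6, 4]]
Verify stationarity: grad f(x*) = H x* + g = (0, 0).
Eigenvalues of H: 0, 13.
H has a zero eigenvalue (singular; positive semidefinite but not definite), so H is neither positive definite, negative definite, nor indefinite. The second-order test alone is inconclusive -> degen.
(Indeed, f is constant along the null direction of H through x*, so x* is not a strict local extremum.)

degen
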